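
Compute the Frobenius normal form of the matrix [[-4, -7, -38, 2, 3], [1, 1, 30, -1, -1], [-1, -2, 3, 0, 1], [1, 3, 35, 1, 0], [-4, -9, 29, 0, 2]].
R = [[0, 0, 0, 0, -72], [1, 0, 0, 0, 30], [0, 1, 0, 0, -15], [0, 0, 1, 0, 7], [0, 0, 0, 1, 3]]

The invariant factors of A (the non-unit diagonal entries of the Smith normal form of xI - A over ℚ[x]) are (x - 4)(x - 2)(x + 3)(x^2 + 3), each dividing the next. The characteristic polynomial is their product, (x - 4)(x - 2)(x + 3)(x^2 + 3).

The rational canonical form is the block-diagonal matrix of companion matrices C(f_i):
R = [[0, 0, 0, 0, -72], [1, 0, 0, 0, 30], [0, 1, 0, 0, -15], [0, 0, 1, 0, 7], [0, 0, 0, 1, 3]].

Note the characteristic polynomial does not split into linear factors over ℚ, so A has no Jordan form over ℚ; the rational canonical form exists over any field.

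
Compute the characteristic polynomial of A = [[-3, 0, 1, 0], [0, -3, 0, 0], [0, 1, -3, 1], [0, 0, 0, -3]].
χ_A(x) = (x + 3)^4

xI - A = [[x + 3, 0, -1, 0], [0, x + 3, 0, 0], [0, -1, x + 3, -1], [0, 0, 0, x + 3]].

Expanding det(xI - A) along the first row:
det(xI - A) = + (x + 3)·det([[x + 3, 0, 0], [-1, x + 3, -1], [0, 0, x + 3]]) - (0)·det([[0, 0, 0], [0, x + 3, -1], [0, 0, x + 3]]) + (-1)·det([[0, x + 3, 0], [0, -1, -1], [0, 0, x + 3]]) - (0)·det([[0, x + 3, 0], [0, -1, x + 3], [0, 0, 0]]).

Evaluating gives χ_A(x) = x^4 + 12x^3 + 54x^2 + 108x + 81 = (x + 3)^4.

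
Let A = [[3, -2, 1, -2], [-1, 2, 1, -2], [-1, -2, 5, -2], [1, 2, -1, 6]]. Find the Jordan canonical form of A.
The characteristic polynomial is det(xI - A) = (x - 4)^4, so the eigenvalues are 4 (algebraic multiplicity 4).

For λ = 4: rank(A - 4I) = 1, rank((A - 4I)^2) = 0. The eigenspace has dimension 4 - 1 = 3, so there are 3 Jordan blocks; the rank sequence gives block sizes [2, 1, 1].

Assembling the blocks gives the Jordan form J above.

J = [[4, 1, 0, 0], [0, 4, 0, 0], [0, 0, 4, 0], [0, 0, 0, 4]]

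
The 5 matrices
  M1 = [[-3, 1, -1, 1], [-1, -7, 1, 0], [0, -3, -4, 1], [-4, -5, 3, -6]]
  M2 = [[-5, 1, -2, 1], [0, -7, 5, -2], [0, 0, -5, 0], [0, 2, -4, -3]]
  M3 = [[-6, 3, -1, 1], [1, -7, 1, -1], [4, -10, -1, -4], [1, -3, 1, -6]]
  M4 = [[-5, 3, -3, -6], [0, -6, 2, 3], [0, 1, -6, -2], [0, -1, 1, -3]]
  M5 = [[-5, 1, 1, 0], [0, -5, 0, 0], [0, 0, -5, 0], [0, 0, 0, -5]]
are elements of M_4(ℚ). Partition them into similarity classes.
2 classes: {M1, M2, M3, M4}, {M5}

Characteristic polynomials: χ_{M1} = (x + 5)^4, χ_{M2} = (x + 5)^4, χ_{M3} = (x + 5)^4, χ_{M4} = (x + 5)^4, χ_{M5} = (x + 5)^4.

{M1, M2, M3, M4}: invariant factors x + 5, (x + 5)^3.

{M5}: invariant factors x + 5, x + 5, (x + 5)^2.

Matrices are similar if and only if their invariant-factor lists agree; the partition into similarity classes is {M1, M2, M3, M4}, {M5}.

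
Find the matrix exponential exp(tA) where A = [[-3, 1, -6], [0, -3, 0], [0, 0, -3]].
e^{tA} = [[e^{-3*t}, t*e^{-3*t}, -6*t*e^{-3*t}], [0, e^{-3*t}, 0], [0, 0, e^{-3*t}]]

A has Jordan form J = [[-3, 1, 0], [0, -3, 0], [0, 0, -3]] with A = PJP^{-1}, so e^{tA} = P e^{tJ} P^{-1}.

For a Jordan block J_k(λ), e^{tJ_k(λ)} = e^{λt} · (I + tN + t^2 N^2/2! + ... + t^{k-1} N^{k-1}/(k-1)!) where N is the nilpotent superdiagonal part.

Assembling the blocks and conjugating back gives the entries of e^{tA} as shown above.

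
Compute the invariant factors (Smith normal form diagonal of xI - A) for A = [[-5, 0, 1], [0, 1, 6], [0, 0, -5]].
(x - 1)(x + 5)^2

The Jordan structure of A has elementary divisors (x + 5)^2, (x - 1). Arranging the block sizes at each eigenvalue in decreasing order and taking row products gives the invariant factors.

Invariant factors (smallest first, each dividing the next): (x - 1)(x + 5)^2.

Check: the last factor (x - 1)(x + 5)^2 is the minimal polynomial, and the product (x - 1)(x + 5)^2 is the characteristic polynomial.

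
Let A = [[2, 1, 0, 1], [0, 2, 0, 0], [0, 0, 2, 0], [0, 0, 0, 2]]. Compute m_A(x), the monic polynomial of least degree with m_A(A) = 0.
m_A(x) = (x - 2)^2

The characteristic polynomial factors as (x - 2)^4. The minimal polynomial is ∏(x - λ)^{k_λ} where k_λ is the size of the largest Jordan block at λ.

For λ = 2: rank(A - 2I) = 1, and the largest Jordan block has size 2 (the smallest k with rank((A - 2I)^k) = rank((A - 2I)^(k+1))).

So m_A(x) = (x - 2)^2.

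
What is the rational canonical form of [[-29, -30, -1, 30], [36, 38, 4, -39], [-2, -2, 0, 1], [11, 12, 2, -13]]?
The invariant factors of A (the non-unit diagonal entries of the Smith normal form of xI - A over ℚ[x]) are (x + 4)(x^3 + 3x + 3), each dividing the next. The characteristic polynomial is their product, (x + 4)(x^3 + 3x + 3).

The rational canonical form is the block-diagonal matrix of companion matrices C(f_i):
R = [[0, 0, 0, -12], [1, 0, 0, -15], [0, 1, 0, -3], [0, 0, 1, -4]].

Note the characteristic polynomial does not split into linear factors over ℚ, so A has no Jordan form over ℚ; the rational canonical form exists over any field.

R = [[0, 0, 0, -12], [1, 0, 0, -15], [0, 1, 0, -3], [0, 0, 1, -4]]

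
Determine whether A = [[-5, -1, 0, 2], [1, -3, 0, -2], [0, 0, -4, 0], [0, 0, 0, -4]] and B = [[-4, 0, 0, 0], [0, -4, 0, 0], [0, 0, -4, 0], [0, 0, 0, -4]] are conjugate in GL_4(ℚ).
No.

Both have characteristic polynomial (x + 4)^4, but the minimal polynomial of A is (x + 4)^2 while the minimal polynomial of B is x + 4. The minimal polynomial is a similarity invariant, so A and B are not similar.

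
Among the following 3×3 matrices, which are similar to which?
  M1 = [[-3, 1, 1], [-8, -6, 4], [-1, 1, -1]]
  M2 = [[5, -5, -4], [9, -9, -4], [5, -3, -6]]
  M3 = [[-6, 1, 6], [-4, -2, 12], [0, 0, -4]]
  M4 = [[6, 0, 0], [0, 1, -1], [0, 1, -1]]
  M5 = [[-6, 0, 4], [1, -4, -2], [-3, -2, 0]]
Characteristic polynomials: χ_{M1} = (x + 2)(x + 4)^2, χ_{M2} = (x + 2)(x + 4)^2, χ_{M3} = (x + 4)^3, χ_{M4} = x^2(x - 6), χ_{M5} = (x + 2)(x + 4)^2.

{M1, M2, M5}: invariant factors (x + 2)(x + 4)^2.

{M3}: invariant factors x + 4, (x + 4)^2.

{M4}: invariant factors x^2(x - 6).

Matrices are similar if and only if their invariant-factor lists agree; the partition into similarity classes is {M1, M2, M5}, {M3}, {M4}.

3 classes: {M1, M2, M5}, {M3}, {M4}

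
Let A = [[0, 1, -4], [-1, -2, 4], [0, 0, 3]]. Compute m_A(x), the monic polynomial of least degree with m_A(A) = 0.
The characteristic polynomial factors as (x - 3)(x + 1)^2. The minimal polynomial is ∏(x - λ)^{k_λ} where k_λ is the size of the largest Jordan block at λ.

For λ = -1: rank(A + I) = 2, and the largest Jordan block has size 2 (the smallest k with rank((A + I)^k) = rank((A + I)^(k+1))).
For λ = 3: rank(A - 3I) = 2, and the largest Jordan block has size 1 (the smallest k with rank((A - 3I)^k) = rank((A - 3I)^(k+1))).

So m_A(x) = (x - 3)(x + 1)^2.

m_A(x) = (x - 3)(x + 1)^2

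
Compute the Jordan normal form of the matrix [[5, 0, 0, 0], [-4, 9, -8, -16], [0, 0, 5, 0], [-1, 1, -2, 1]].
J = [[5, 1, 0, 0], [0, 5, 0, 0], [0, 0, 5, 0], [0, 0, 0, 5]]

The characteristic polynomial is det(xI - A) = (x - 5)^4, so the eigenvalues are 5 (algebraic multiplicity 4).

For λ = 5: rank(A - 5I) = 1, rank((A - 5I)^2) = 0. The eigenspace has dimension 4 - 1 = 3, so there are 3 Jordan blocks; the rank sequence gives block sizes [2, 1, 1].

Assembling the blocks gives the Jordan form J above.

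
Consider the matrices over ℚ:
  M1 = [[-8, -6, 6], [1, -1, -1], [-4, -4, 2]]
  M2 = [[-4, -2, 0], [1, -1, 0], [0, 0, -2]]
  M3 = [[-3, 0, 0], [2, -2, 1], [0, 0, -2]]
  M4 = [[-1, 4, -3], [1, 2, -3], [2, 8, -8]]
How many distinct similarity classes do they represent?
Characteristic polynomials: χ_{M1} = (x + 2)^2(x + 3), χ_{M2} = (x + 2)^2(x + 3), χ_{M3} = (x + 2)^2(x + 3), χ_{M4} = (x + 2)^2(x + 3).

{M1, M2, M4}: invariant factors x + 2, (x + 2)(x + 3).

{M3}: invariant factors (x + 2)^2(x + 3).

Matrices are similar if and only if their invariant-factor lists agree; the partition into similarity classes is {M1, M2, M4}, {M3}.

2 classes: {M1, M2, M4}, {M3}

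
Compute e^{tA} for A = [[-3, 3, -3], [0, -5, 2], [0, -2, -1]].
A has Jordan form J = [[-3, 1, 0], [0, -3, 0], [0, 0, -3]] with A = PJP^{-1}, so e^{tA} = P e^{tJ} P^{-1}.

For a Jordan block J_k(λ), e^{tJ_k(λ)} = e^{λt} · (I + tN + t^2 N^2/2! + ... + t^{k-1} N^{k-1}/(k-1)!) where N is the nilpotent superdiagonal part.

Assembling the blocks and conjugating back gives the entries of e^{tA} as shown above.

e^{tA} = [[e^{-3*t}, 3*t*e^{-3*t}, -3*t*e^{-3*t}], [0, (1 - 2*t)*e^{-3*t}, 2*t*e^{-3*t}], [0, -2*t*e^{-3*t}, (2*t + 1)*e^{-3*t}]]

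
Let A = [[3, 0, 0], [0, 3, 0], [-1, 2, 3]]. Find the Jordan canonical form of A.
The characteristic polynomial is det(xI - A) = (x - 3)^3, so the eigenvalues are 3 (algebraic multiplicity 3).

For λ = 3: rank(A - 3I) = 1, rank((A - 3I)^2) = 0. The eigenspace has dimension 3 - 1 = 2, so there are 2 Jordan blocks; the rank sequence gives block sizes [2, 1].

Assembling the blocks gives the Jordan form J above.

J = [[3, 1, 0], [0, 3, 0], [0, 0, 3]]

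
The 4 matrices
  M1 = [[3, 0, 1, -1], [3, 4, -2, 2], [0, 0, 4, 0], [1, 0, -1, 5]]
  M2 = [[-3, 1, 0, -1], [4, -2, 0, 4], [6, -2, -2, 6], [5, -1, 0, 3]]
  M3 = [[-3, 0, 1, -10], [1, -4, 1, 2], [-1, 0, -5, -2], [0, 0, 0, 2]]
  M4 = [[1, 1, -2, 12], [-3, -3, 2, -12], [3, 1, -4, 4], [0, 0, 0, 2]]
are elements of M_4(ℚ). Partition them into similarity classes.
3 classes: {M1}, {M2, M4}, {M3}

Characteristic polynomials: χ_{M1} = (x - 4)^4, χ_{M2} = (x - 2)(x + 2)^3, χ_{M3} = (x - 2)(x + 4)^3, χ_{M4} = (x - 2)(x + 2)^3.

{M1}: invariant factors x - 4, (x - 4)^3.

{M2, M4}: invariant factors x + 2, (x - 2)(x + 2)^2.

{M3}: invariant factors x + 4, (x - 2)(x + 4)^2.

Matrices are similar if and only if their invariant-factor lists agree; the partition into similarity classes is {M1}, {M2, M4}, {M3}.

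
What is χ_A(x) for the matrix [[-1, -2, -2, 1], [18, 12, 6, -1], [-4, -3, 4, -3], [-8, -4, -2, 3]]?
χ_A(x) = (x - 5)^2(x - 4)^2

xI - A = [[x + 1, 2, 2, -1], [-18, x - 12, -6, 1], [4, 3, x - 4, 3], [8, 4, 2, x - 3]].

Expanding det(xI - A) along the first row:
det(xI - A) = + (x + 1)·det([[x - 12, -6, 1], [3, x - 4, 3], [4, 2, x - 3]]) - (2)·det([[-18, -6, 1], [4, x - 4, 3], [8, 2, x - 3]]) + (2)·det([[-18, x - 12, 1], [4, 3, 3], [8, 4, x - 3]]) - (-1)·det([[-18, x - 12, -6], [4, 3, x - 4], [8, 4, 2]]).

Evaluating gives χ_A(x) = x^4 - 18x^3 + 121x^2 - 360x + 400 = (x - 5)^2(x - 4)^2.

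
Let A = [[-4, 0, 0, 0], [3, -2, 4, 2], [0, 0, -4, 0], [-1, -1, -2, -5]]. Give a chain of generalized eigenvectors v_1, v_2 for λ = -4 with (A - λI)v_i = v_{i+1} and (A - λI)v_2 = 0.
v_1 = [[1, -1, 0, -1]]^T, v_2 = [[0, -1, 0, 1]]^T

We seek v_1 ∈ ker((A + 4I)^2) \ ker(A + 4I), then set v_{i+1} = (A + 4I) v_i.

One such chain is v_1 = [[1, -1, 0, -1]]^T, v_2 = [[0, -1, 0, 1]]^T. Check: (A + 4I) v_2 = [[0, 0, 0, 0]]^T = 0.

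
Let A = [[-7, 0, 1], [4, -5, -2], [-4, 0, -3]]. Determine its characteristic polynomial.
χ_A(x) = (x + 5)^3

xI - A = [[x + 7, 0, -1], [-4, x + 5, 2], [4, 0, x + 3]].

Expanding det(xI - A) along the first row:
det(xI - A) = + (x + 7)·det([[x + 5, 2], [0, x + 3]]) - (0)·det([[-4, 2], [4, x + 3]]) + (-1)·det([[-4, x + 5], [4, 0]]).

Evaluating gives χ_A(x) = x^3 + 15x^2 + 75x + 125 = (x + 5)^3.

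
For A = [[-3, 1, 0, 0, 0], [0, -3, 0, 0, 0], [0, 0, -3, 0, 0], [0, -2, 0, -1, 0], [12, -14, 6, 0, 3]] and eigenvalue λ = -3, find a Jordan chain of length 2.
v_1 = [[0, 1, 2, 1, 0]]^T, v_2 = [[1, 0, 0, 0, -2]]^T

We seek v_1 ∈ ker((A + 3I)^2) \ ker(A + 3I), then set v_{i+1} = (A + 3I) v_i.

One such chain is v_1 = [[0, 1, 2, 1, 0]]^T, v_2 = [[1, 0, 0, 0, -2]]^T. Check: (A + 3I) v_2 = [[0, 0, 0, 0, 0]]^T = 0.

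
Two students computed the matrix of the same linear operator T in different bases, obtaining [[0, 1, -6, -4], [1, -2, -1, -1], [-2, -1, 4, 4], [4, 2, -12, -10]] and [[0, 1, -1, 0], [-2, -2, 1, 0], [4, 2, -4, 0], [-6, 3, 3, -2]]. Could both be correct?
Yes.

Two matrices over a field are similar if and only if they have the same invariant factors.

Both A and B have characteristic polynomial (x + 2)^4 and minimal polynomial (x + 2)^3. Computing further, both have invariant factors x + 2, (x + 2)^3. Hence A and B are similar.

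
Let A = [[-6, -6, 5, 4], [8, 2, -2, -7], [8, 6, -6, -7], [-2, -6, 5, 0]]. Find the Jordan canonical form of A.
J = [[-4, 0, 0, 0], [0, -4, 0, 0], [0, 0, -1, 1], [0, 0, 0, -1]]

The characteristic polynomial is det(xI - A) = (x + 1)^2(x + 4)^2, so the eigenvalues are -4 (algebraic multiplicity 2), -1 (algebraic multiplicity 2).

For λ = -4: rank(A + 4I) = 2. The eigenspace has dimension 4 - 2 = 2, so there are 2 Jordan blocks; the rank sequence gives block sizes [1, 1].

For λ = -1: rank(A + I) = 3, rank((A + I)^2) = 2. The eigenspace has dimension 4 - 3 = 1, so there is 1 Jordan block; the rank sequence gives block sizes [2].

Assembling the blocks gives the Jordan form J above.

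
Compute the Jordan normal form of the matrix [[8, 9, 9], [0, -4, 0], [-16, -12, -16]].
The characteristic polynomial is det(xI - A) = (x + 4)^3, so the eigenvalues are -4 (algebraic multiplicity 3).

For λ = -4: rank(A + 4I) = 1, rank((A + 4I)^2) = 0. The eigenspace has dimension 3 - 1 = 2, so there are 2 Jordan blocks; the rank sequence gives block sizes [2, 1].

Assembling the blocks gives the Jordan form J above.

J = [[-4, 1, 0], [0, -4, 0], [0, 0, -4]]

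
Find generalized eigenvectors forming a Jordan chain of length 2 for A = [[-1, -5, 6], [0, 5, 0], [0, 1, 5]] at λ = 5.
We seek v_1 ∈ ker((A - 5I)^2) \ ker(A - 5I), then set v_{i+1} = (A - 5I) v_i.

One such chain is v_1 = [[0, 1, 1]]^T, v_2 = [[1, 0, 1]]^T. Check: (A - 5I) v_2 = [[0, 0, 0]]^T = 0.

v_1 = [[0, 1, 1]]^T, v_2 = [[1, 0, 1]]^T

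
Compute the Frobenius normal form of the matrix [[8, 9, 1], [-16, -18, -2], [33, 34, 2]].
R = [[0, 0, 0], [1, 0, -15], [0, 1, -8]]

The invariant factors of A (the non-unit diagonal entries of the Smith normal form of xI - A over ℚ[x]) are x(x + 3)(x + 5), each dividing the next. The characteristic polynomial is their product, x(x + 3)(x + 5).

The rational canonical form is the block-diagonal matrix of companion matrices C(f_i):
R = [[0, 0, 0], [1, 0, -15], [0, 1, -8]].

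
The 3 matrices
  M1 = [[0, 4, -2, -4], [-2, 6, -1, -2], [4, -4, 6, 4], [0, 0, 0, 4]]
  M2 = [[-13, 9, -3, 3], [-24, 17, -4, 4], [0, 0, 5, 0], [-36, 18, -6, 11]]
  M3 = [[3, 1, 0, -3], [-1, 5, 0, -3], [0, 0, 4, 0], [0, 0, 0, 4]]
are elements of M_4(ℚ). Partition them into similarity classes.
2 classes: {M1, M3}, {M2}

Characteristic polynomials: χ_{M1} = (x - 4)^4, χ_{M2} = (x - 5)^4, χ_{M3} = (x - 4)^4.

{M1, M3}: invariant factors x - 4, x - 4, (x - 4)^2.

{M2}: invariant factors x - 5, x - 5, (x - 5)^2.

Matrices are similar if and only if their invariant-factor lists agree; the partition into similarity classes is {M1, M3}, {M2}.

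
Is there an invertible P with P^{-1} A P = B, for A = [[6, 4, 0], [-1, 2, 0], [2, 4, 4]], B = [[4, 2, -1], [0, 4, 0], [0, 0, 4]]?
Two matrices over a field are similar if and only if they have the same invariant factors.

Both A and B have characteristic polynomial (x - 4)^3 and minimal polynomial (x - 4)^2. Computing further, both have invariant factors x - 4, (x - 4)^2. Hence A and B are similar.

Yes.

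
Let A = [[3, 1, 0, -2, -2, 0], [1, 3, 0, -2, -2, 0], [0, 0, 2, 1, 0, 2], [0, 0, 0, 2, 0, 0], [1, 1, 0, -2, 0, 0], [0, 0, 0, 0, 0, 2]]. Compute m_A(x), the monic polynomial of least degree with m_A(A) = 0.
m_A(x) = (x - 2)^2

The characteristic polynomial factors as (x - 2)^6. The minimal polynomial is ∏(x - λ)^{k_λ} where k_λ is the size of the largest Jordan block at λ.

For λ = 2: rank(A - 2I) = 2, and the largest Jordan block has size 2 (the smallest k with rank((A - 2I)^k) = rank((A - 2I)^(k+1))).

So m_A(x) = (x - 2)^2.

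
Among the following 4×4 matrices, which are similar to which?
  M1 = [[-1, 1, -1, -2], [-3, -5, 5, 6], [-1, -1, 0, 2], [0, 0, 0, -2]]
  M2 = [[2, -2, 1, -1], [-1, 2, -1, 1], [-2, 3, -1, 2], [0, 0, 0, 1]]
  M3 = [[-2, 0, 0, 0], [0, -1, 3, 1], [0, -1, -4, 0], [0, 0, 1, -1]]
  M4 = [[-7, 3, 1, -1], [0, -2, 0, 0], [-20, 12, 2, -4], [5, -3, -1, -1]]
3 classes: {M1, M3}, {M2}, {M4}

Characteristic polynomials: χ_{M1} = (x + 2)^4, χ_{M2} = (x - 1)^4, χ_{M3} = (x + 2)^4, χ_{M4} = (x + 2)^4.

{M1, M3}: invariant factors x + 2, (x + 2)^3.

{M2}: invariant factors x - 1, (x - 1)^3.

{M4}: invariant factors x + 2, x + 2, (x + 2)^2.

Matrices are similar if and only if their invariant-factor lists agree; the partition into similarity classes is {M1, M3}, {M2}, {M4}.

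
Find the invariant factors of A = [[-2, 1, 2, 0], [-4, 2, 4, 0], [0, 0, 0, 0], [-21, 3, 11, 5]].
x, x^2(x - 5)

The Jordan structure of A has elementary divisors x^2, x, (x - 5). Arranging the block sizes at each eigenvalue in decreasing order and taking row products gives the invariant factors.

Invariant factors (smallest first, each dividing the next): x, x^2(x - 5).

Check: the last factor x^2(x - 5) is the minimal polynomial, and the product x^3(x - 5) is the characteristic polynomial.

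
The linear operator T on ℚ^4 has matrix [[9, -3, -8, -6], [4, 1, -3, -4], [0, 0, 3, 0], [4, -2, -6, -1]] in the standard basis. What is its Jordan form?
The characteristic polynomial is det(xI - A) = (x - 3)^4, so the eigenvalues are 3 (algebraic multiplicity 4).

For λ = 3: rank(A - 3I) = 2, rank((A - 3I)^2) = 1, rank((A - 3I)^3) = 0. The eigenspace has dimension 4 - 2 = 2, so there are 2 Jordan blocks; the rank sequence gives block sizes [3, 1].

Assembling the blocks gives the Jordan form J above.

J = [[3, 1, 0, 0], [0, 3, 1, 0], [0, 0, 3, 0], [0, 0, 0, 3]]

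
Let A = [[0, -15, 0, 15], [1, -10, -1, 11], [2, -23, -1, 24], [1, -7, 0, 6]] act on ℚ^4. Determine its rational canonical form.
R = [[0, 0, 0, 15], [1, 0, 0, 13], [0, 1, 0, 2], [0, 0, 1, -5]]

The invariant factors of A (the non-unit diagonal entries of the Smith normal form of xI - A over ℚ[x]) are (x + 5)(x^3 - 2x - 3), each dividing the next. The characteristic polynomial is their product, (x + 5)(x^3 - 2x - 3).

The rational canonical form is the block-diagonal matrix of companion matrices C(f_i):
R = [[0, 0, 0, 15], [1, 0, 0, 13], [0, 1, 0, 2], [0, 0, 1, -5]].

Note the characteristic polynomial does not split into linear factors over ℚ, so A has no Jordan form over ℚ; the rational canonical form exists over any field.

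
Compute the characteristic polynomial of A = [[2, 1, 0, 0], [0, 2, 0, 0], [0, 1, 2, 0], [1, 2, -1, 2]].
xI - A = [[x - 2, -1, 0, 0], [0, x - 2, 0, 0], [0, -1, x - 2, 0], [-1, -2, 1, x - 2]].

Expanding det(xI - A) along the first row:
det(xI - A) = + (x - 2)·det([[x - 2, 0, 0], [-1, x - 2, 0], [-2, 1, x - 2]]) - (-1)·det([[0, 0, 0], [0, x - 2, 0], [-1, 1, x - 2]]) + (0)·det([[0, x - 2, 0], [0, -1, 0], [-1, -2, x - 2]]) - (0)·det([[0, x - 2, 0], [0, -1, x - 2], [-1, -2, 1]]).

Evaluating gives χ_A(x) = x^4 - 8x^3 + 24x^2 - 32x + 16 = (x - 2)^4.

χ_A(x) = (x - 2)^4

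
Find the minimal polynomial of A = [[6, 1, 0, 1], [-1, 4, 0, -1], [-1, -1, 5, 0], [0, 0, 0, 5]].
m_A(x) = (x - 5)^2

The characteristic polynomial factors as (x - 5)^4. The minimal polynomial is ∏(x - λ)^{k_λ} where k_λ is the size of the largest Jordan block at λ.

For λ = 5: rank(A - 5I) = 2, and the largest Jordan block has size 2 (the smallest k with rank((A - 5I)^k) = rank((A - 5I)^(k+1))).

So m_A(x) = (x - 5)^2.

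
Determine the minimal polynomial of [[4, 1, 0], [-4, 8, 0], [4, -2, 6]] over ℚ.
The characteristic polynomial factors as (x - 6)^3. The minimal polynomial is ∏(x - λ)^{k_λ} where k_λ is the size of the largest Jordan block at λ.

For λ = 6: rank(A - 6I) = 1, and the largest Jordan block has size 2 (the smallest k with rank((A - 6I)^k) = rank((A - 6I)^(k+1))).

So m_A(x) = (x - 6)^2.

m_A(x) = (x - 6)^2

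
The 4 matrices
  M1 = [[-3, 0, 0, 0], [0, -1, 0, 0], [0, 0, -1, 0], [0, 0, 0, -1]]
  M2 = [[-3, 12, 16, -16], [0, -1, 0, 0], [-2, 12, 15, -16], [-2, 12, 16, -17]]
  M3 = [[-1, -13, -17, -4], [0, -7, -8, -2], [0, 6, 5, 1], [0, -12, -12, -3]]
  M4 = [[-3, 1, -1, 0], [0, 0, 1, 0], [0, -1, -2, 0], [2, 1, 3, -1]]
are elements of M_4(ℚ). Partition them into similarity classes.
3 classes: {M1, M2}, {M3}, {M4}

Characteristic polynomials: χ_{M1} = (x + 1)^3(x + 3), χ_{M2} = (x + 1)^3(x + 3), χ_{M3} = (x + 1)^3(x + 3), χ_{M4} = (x + 1)^3(x + 3).

{M1, M2}: invariant factors x + 1, x + 1, (x + 1)(x + 3).

{M3}: invariant factors (x + 1)^3(x + 3).

{M4}: invariant factors x + 1, (x + 1)^2(x + 3).

Matrices are similar if and only if their invariant-factor lists agree; the partition into similarity classes is {M1, M2}, {M3}, {M4}.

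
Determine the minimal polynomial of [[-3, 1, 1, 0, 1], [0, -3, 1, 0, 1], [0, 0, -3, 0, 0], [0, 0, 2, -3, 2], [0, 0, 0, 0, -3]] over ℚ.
The characteristic polynomial factors as (x + 3)^5. The minimal polynomial is ∏(x - λ)^{k_λ} where k_λ is the size of the largest Jordan block at λ.

For λ = -3: rank(A + 3I) = 2, and the largest Jordan block has size 3 (the smallest k with rank((A + 3I)^k) = rank((A + 3I)^(k+1))).

So m_A(x) = (x + 3)^3.

m_A(x) = (x + 3)^3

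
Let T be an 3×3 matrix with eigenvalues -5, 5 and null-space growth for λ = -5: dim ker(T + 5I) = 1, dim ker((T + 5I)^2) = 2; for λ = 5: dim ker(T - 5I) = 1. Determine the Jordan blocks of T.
λ = -5: successive nullity increments [1, 1] count blocks of size ≥ k; block sizes are [2].
λ = 5: successive nullity increments [1] count blocks of size ≥ k; block sizes are [1].

Jordan blocks: (-5, 2), (5, 1)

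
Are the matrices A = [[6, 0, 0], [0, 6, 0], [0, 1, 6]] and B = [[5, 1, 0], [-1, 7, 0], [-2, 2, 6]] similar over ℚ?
Yes.

Two matrices over a field are similar if and only if they have the same invariant factors.

Both A and B have characteristic polynomial (x - 6)^3 and minimal polynomial (x - 6)^2. Computing further, both have invariant factors x - 6, (x - 6)^2. Hence A and B are similar.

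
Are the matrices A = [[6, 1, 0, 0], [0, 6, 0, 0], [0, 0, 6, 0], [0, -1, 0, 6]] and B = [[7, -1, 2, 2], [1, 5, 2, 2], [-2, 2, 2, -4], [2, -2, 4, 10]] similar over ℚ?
Two matrices over a field are similar if and only if they have the same invariant factors.

Both A and B have characteristic polynomial (x - 6)^4 and minimal polynomial (x - 6)^2. Computing further, both have invariant factors x - 6, x - 6, (x - 6)^2. Hence A and B are similar.

Yes.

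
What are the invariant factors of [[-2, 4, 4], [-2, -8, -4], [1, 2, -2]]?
The Jordan structure of A has elementary divisors (x + 4)^2, (x + 4). Arranging the block sizes at each eigenvalue in decreasing order and taking row products gives the invariant factors.

Invariant factors (smallest first, each dividing the next): x + 4, (x + 4)^2.

Check: the last factor (x + 4)^2 is the minimal polynomial, and the product (x + 4)^3 is the characteristic polynomial.

x + 4, (x + 4)^2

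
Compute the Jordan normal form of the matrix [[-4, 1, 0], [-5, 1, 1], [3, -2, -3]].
J = [[-2, 1, 0], [0, -2, 1], [0, 0, -2]]

The characteristic polynomial is det(xI - A) = (x + 2)^3, so the eigenvalues are -2 (algebraic multiplicity 3).

For λ = -2: rank(A + 2I) = 2, rank((A + 2I)^2) = 1, rank((A + 2I)^3) = 0. The eigenspace has dimension 3 - 2 = 1, so there is 1 Jordan block; the rank sequence gives block sizes [3].

Assembling the blocks gives the Jordan form J above.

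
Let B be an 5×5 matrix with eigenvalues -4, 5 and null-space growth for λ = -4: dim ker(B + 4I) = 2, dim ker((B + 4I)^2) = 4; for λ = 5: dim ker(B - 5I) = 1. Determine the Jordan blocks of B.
λ = -4: successive nullity increments [2, 2] count blocks of size ≥ k; block sizes are [2, 2].
λ = 5: successive nullity increments [1] count blocks of size ≥ k; block sizes are [1].

Jordan blocks: (-4, 2), (-4, 2), (5, 1)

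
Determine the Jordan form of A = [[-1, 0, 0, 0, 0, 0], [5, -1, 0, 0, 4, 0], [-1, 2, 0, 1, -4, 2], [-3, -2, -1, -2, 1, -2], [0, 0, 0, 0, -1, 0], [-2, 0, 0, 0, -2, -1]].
The characteristic polynomial is det(xI - A) = (x + 1)^6, so the eigenvalues are -1 (algebraic multiplicity 6).

For λ = -1: rank(A + I) = 3, rank((A + I)^2) = 1, rank((A + I)^3) = 0. The eigenspace has dimension 6 - 3 = 3, so there are 3 Jordan blocks; the rank sequence gives block sizes [3, 2, 1].

Assembling the blocks gives the Jordan form J above.

J = [[-1, 1, 0, 0, 0, 0], [0, -1, 1, 0, 0, 0], [0, 0, -1, 0, 0, 0], [0, 0, 0, -1, 1, 0], [0, 0, 0, 0, -1, 0], [0, 0, 0, 0, 0, -1]]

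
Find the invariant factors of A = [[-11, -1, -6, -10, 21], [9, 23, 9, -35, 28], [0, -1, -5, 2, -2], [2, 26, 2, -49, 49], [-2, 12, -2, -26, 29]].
(x - 1)^2(x + 5)^3

The Jordan structure of A has elementary divisors (x + 5)^3, (x - 1)^2. Arranging the block sizes at each eigenvalue in decreasing order and taking row products gives the invariant factors.

Invariant factors (smallest first, each dividing the next): (x - 1)^2(x + 5)^3.

Check: the last factor (x - 1)^2(x + 5)^3 is the minimal polynomial, and the product (x - 1)^2(x + 5)^3 is the characteristic polynomial.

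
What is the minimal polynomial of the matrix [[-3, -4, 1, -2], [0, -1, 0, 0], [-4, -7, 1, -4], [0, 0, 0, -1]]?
m_A(x) = (x + 1)^3

The characteristic polynomial factors as (x + 1)^4. The minimal polynomial is ∏(x - λ)^{k_λ} where k_λ is the size of the largest Jordan block at λ.

For λ = -1: rank(A + I) = 2, and the largest Jordan block has size 3 (the smallest k with rank((A + I)^k) = rank((A + I)^(k+1))).

So m_A(x) = (x + 1)^3.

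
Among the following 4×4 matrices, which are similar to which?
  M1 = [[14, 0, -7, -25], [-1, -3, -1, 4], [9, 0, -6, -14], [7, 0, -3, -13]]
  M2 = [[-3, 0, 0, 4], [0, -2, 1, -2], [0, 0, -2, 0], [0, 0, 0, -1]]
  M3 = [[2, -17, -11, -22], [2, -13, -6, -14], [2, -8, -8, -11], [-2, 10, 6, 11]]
Characteristic polynomials: χ_{M1} = (x + 1)(x + 2)^2(x + 3), χ_{M2} = (x + 1)(x + 2)^2(x + 3), χ_{M3} = (x + 1)(x + 2)^2(x + 3).

{M1, M2, M3}: invariant factors (x + 1)(x + 2)^2(x + 3).

Matrices are similar if and only if their invariant-factor lists agree; the partition into similarity classes is {M1, M2, M3}.

1 class: {M1, M2, M3}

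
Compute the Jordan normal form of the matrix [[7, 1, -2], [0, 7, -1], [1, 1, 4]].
The characteristic polynomial is det(xI - A) = (x - 6)^3, so the eigenvalues are 6 (algebraic multiplicity 3).

For λ = 6: rank(A - 6I) = 2, rank((A - 6I)^2) = 1, rank((A - 6I)^3) = 0. The eigenspace has dimension 3 - 2 = 1, so there is 1 Jordan block; the rank sequence gives block sizes [3].

Assembling the blocks gives the Jordan form J above.

J = [[6, 1, 0], [0, 6, 1], [0, 0, 6]]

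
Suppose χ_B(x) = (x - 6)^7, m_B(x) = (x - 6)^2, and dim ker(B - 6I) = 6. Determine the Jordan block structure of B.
Jordan blocks: (6, 2), (6, 1), (6, 1), (6, 1), (6, 1), (6, 1)

λ = 6: algebraic multiplicity 7 (exponent in χ_B), largest block size 2 (exponent in m_B), 6 blocks (geometric multiplicity). These force block sizes [2, 1, 1, 1, 1, 1].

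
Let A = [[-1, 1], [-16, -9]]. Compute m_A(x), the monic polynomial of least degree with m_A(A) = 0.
m_A(x) = (x + 5)^2

The characteristic polynomial factors as (x + 5)^2. The minimal polynomial is ∏(x - λ)^{k_λ} where k_λ is the size of the largest Jordan block at λ.

For λ = -5: rank(A + 5I) = 1, and the largest Jordan block has size 2 (the smallest k with rank((A + 5I)^k) = rank((A + 5I)^(k+1))).

So m_A(x) = (x + 5)^2.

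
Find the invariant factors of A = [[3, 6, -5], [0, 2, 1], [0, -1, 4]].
The Jordan structure of A has elementary divisors (x - 3)^3. Arranging the block sizes at each eigenvalue in decreasing order and taking row products gives the invariant factors.

Invariant factors (smallest first, each dividing the next): (x - 3)^3.

Check: the last factor (x - 3)^3 is the minimal polynomial, and the product (x - 3)^3 is the characteristic polynomial.

(x - 3)^3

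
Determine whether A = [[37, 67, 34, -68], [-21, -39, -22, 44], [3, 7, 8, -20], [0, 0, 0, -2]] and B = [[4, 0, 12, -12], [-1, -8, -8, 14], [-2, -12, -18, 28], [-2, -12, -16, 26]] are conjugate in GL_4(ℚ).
Yes.

Two matrices over a field are similar if and only if they have the same invariant factors.

Both A and B have characteristic polynomial (x - 4)^2(x + 2)^2 and minimal polynomial (x - 4)^2(x + 2). Computing further, both have invariant factors x + 2, (x - 4)^2(x + 2). Hence A and B are similar.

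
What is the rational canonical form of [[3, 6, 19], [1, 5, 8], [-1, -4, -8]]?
R = [[0, 0, -5], [1, 0, 4], [0, 1, 0]]

The invariant factors of A (the non-unit diagonal entries of the Smith normal form of xI - A over ℚ[x]) are x^3 - 4x + 5, each dividing the next. The characteristic polynomial is their product, x^3 - 4x + 5.

The rational canonical form is the block-diagonal matrix of companion matrices C(f_i):
R = [[0, 0, -5], [1, 0, 4], [0, 1, 0]].

Note the characteristic polynomial does not split into linear factors over ℚ, so A has no Jordan form over ℚ; the rational canonical form exists over any field.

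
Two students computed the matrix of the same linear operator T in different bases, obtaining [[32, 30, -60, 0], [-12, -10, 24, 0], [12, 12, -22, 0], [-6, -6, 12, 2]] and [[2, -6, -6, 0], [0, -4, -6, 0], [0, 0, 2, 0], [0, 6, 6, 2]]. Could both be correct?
Two matrices over a field are similar if and only if they have the same invariant factors.

Both A and B have characteristic polynomial (x - 2)^3(x + 4) and minimal polynomial (x - 2)(x + 4). Computing further, both have invariant factors x - 2, x - 2, (x - 2)(x + 4). Hence A and B are similar.

Yes.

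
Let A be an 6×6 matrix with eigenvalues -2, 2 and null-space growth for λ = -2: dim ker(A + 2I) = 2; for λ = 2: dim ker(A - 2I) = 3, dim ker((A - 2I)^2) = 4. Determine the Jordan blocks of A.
λ = -2: successive nullity increments [2] count blocks of size ≥ k; block sizes are [1, 1].
λ = 2: successive nullity increments [3, 1] count blocks of size ≥ k; block sizes are [2, 1, 1].

Jordan blocks: (-2, 1), (-2, 1), (2, 2), (2, 1), (2, 1)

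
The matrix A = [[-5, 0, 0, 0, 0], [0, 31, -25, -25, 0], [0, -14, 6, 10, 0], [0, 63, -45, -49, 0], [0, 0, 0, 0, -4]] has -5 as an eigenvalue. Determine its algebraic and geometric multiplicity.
The characteristic polynomial is (x + 4)^4(x + 5), so the factor x + 5 appears with exponent 1: the algebraic multiplicity is 1.

rank(A + 5I) = 4, so the eigenspace has dimension 5 - 4 = 1: the geometric multiplicity is 1.

algebraic multiplicity 1, geometric multiplicity 1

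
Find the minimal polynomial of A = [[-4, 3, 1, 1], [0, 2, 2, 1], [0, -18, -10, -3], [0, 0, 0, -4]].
m_A(x) = (x + 4)^2

The characteristic polynomial factors as (x + 4)^4. The minimal polynomial is ∏(x - λ)^{k_λ} where k_λ is the size of the largest Jordan block at λ.

For λ = -4: rank(A + 4I) = 2, and the largest Jordan block has size 2 (the smallest k with rank((A + 4I)^k) = rank((A + 4I)^(k+1))).

So m_A(x) = (x + 4)^2.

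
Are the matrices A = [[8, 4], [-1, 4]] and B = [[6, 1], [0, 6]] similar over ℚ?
Yes.

Two matrices over a field are similar if and only if they have the same invariant factors.

Both A and B have characteristic polynomial (x - 6)^2 and minimal polynomial (x - 6)^2. Computing further, both have invariant factors (x - 6)^2. Hence A and B are similar.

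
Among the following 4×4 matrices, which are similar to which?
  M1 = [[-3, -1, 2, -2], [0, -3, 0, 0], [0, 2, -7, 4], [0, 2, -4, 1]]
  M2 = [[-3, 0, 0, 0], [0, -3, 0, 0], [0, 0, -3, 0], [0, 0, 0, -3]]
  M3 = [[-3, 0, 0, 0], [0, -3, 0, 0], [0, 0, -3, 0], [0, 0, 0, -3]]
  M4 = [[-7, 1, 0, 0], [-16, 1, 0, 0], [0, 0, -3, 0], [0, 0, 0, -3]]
Characteristic polynomials: χ_{M1} = (x + 3)^4, χ_{M2} = (x + 3)^4, χ_{M3} = (x + 3)^4, χ_{M4} = (x + 3)^4.

{M1, M4}: invariant factors x + 3, x + 3, (x + 3)^2.

{M2, M3}: invariant factors x + 3, x + 3, x + 3, x + 3.

Matrices are similar if and only if their invariant-factor lists agree; the partition into similarity classes is {M1, M4}, {M2, M3}.

2 classes: {M1, M4}, {M2, M3}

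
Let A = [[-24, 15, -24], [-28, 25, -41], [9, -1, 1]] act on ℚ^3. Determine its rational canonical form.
The invariant factors of A (the non-unit diagonal entries of the Smith normal form of xI - A over ℚ[x]) are (x - 3)(x^2 + x - 1), each dividing the next. The characteristic polynomial is their product, (x - 3)(x^2 + x - 1).

The rational canonical form is the block-diagonal matrix of companion matrices C(f_i):
R = [[0, 0, -3], [1, 0, 4], [0, 1, 2]].

Note the characteristic polynomial does not split into linear factors over ℚ, so A has no Jordan form over ℚ; the rational canonical form exists over any field.

R = [[0, 0, -3], [1, 0, 4], [0, 1, 2]]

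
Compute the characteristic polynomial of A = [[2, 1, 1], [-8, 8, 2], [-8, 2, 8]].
χ_A(x) = (x - 6)^3

xI - A = [[x - 2, -1, -1], [8, x - 8, -2], [8, -2, x - 8]].

Expanding det(xI - A) along the first row:
det(xI - A) = + (x - 2)·det([[x - 8, -2], [-2, x - 8]]) - (-1)·det([[8, -2], [8, x - 8]]) + (-1)·det([[8, x - 8], [8, -2]]).

Evaluating gives χ_A(x) = x^3 - 18x^2 + 108x - 216 = (x - 6)^3.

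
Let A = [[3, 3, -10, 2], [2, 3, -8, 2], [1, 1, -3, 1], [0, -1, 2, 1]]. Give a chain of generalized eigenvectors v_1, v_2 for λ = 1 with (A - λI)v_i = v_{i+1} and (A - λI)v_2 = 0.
v_1 = [[2, 3, 1, 0]]^T, v_2 = [[3, 2, 1, -1]]^T

We seek v_1 ∈ ker((A - I)^2) \ ker(A - I), then set v_{i+1} = (A - I) v_i.

One such chain is v_1 = [[2, 3, 1, 0]]^T, v_2 = [[3, 2, 1, -1]]^T. Check: (A - I) v_2 = [[0, 0, 0, 0]]^T = 0.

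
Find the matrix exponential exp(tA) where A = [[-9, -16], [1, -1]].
A has Jordan form J = [[-5, 1], [0, -5]] with A = PJP^{-1}, so e^{tA} = P e^{tJ} P^{-1}.

For a Jordan block J_k(λ), e^{tJ_k(λ)} = e^{λt} · (I + tN + t^2 N^2/2! + ... + t^{k-1} N^{k-1}/(k-1)!) where N is the nilpotent superdiagonal part.

Assembling the blocks and conjugating back gives the entries of e^{tA} as shown above.

e^{tA} = [[(1 - 4*t)*e^{-5*t}, -16*t*e^{-5*t}], [t*e^{-5*t}, (4*t + 1)*e^{-5*t}]]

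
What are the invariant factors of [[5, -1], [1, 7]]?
(x - 6)^2

The Jordan structure of A has elementary divisors (x - 6)^2. Arranging the block sizes at each eigenvalue in decreasing order and taking row products gives the invariant factors.

Invariant factors (smallest first, each dividing the next): (x - 6)^2.

Check: the last factor (x - 6)^2 is the minimal polynomial, and the product (x - 6)^2 is the characteristic polynomial.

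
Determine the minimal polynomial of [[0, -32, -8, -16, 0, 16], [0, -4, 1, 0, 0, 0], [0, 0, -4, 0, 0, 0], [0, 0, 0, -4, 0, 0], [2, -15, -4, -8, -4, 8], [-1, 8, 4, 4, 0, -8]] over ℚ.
m_A(x) = (x + 4)^3

The characteristic polynomial factors as (x + 4)^6. The minimal polynomial is ∏(x - λ)^{k_λ} where k_λ is the size of the largest Jordan block at λ.

For λ = -4: rank(A + 4I) = 3, and the largest Jordan block has size 3 (the smallest k with rank((A + 4I)^k) = rank((A + 4I)^(k+1))).

So m_A(x) = (x + 4)^3.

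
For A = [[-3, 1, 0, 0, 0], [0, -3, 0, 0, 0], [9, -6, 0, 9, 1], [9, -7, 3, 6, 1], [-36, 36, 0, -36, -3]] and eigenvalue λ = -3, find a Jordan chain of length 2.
We seek v_1 ∈ ker((A + 3I)^2) \ ker(A + 3I), then set v_{i+1} = (A + 3I) v_i.

One such chain is v_1 = [[0, 1, 1, 1, -6]]^T, v_2 = [[1, 0, 0, -1, 0]]^T. Check: (A + 3I) v_2 = [[0, 0, 0, 0, 0]]^T = 0.

v_1 = [[0, 1, 1, 1, -6]]^T, v_2 = [[1, 0, 0, -1, 0]]^T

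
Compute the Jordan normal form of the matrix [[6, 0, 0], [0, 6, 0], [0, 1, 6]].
The characteristic polynomial is det(xI - A) = (x - 6)^3, so the eigenvalues are 6 (algebraic multiplicity 3).

For λ = 6: rank(A - 6I) = 1, rank((A - 6I)^2) = 0. The eigenspace has dimension 3 - 1 = 2, so there are 2 Jordan blocks; the rank sequence gives block sizes [2, 1].

Assembling the blocks gives the Jordan form J above.

J = [[6, 1, 0], [0, 6, 0], [0, 0, 6]]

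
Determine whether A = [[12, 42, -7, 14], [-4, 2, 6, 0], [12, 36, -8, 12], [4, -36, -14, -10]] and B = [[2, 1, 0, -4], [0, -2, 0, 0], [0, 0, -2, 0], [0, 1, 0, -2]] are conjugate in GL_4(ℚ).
Two matrices over a field are similar if and only if they have the same invariant factors.

Both A and B have characteristic polynomial (x - 2)(x + 2)^3 and minimal polynomial (x - 2)(x + 2)^2. Computing further, both have invariant factors x + 2, (x - 2)(x + 2)^2. Hence A and B are similar.

Yes.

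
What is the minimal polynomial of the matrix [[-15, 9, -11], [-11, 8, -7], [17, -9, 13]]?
m_A(x) = (x - 2)^3

The characteristic polynomial factors as (x - 2)^3. The minimal polynomial is ∏(x - λ)^{k_λ} where k_λ is the size of the largest Jordan block at λ.

For λ = 2: rank(A - 2I) = 2, and the largest Jordan block has size 3 (the smallest k with rank((A - 2I)^k) = rank((A - 2I)^(k+1))).

So m_A(x) = (x - 2)^3.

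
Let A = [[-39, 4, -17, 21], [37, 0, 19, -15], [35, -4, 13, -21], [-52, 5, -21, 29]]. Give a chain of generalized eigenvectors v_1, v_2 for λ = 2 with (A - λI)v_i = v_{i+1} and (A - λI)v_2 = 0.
v_1 = [[-1, 0, 1, -1]]^T, v_2 = [[3, -3, -3, 4]]^T

We seek v_1 ∈ ker((A - 2I)^2) \ ker(A - 2I), then set v_{i+1} = (A - 2I) v_i.

One such chain is v_1 = [[-1, 0, 1, -1]]^T, v_2 = [[3, -3, -3, 4]]^T. Check: (A - 2I) v_2 = [[0, 0, 0, 0]]^T = 0.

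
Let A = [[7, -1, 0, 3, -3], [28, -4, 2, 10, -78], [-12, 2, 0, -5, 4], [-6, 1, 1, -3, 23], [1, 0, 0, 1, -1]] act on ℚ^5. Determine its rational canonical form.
The invariant factors of A (the non-unit diagonal entries of the Smith normal form of xI - A over ℚ[x]) are (x - 3)(x^2 + 2x - 6)^2, each dividing the next. The characteristic polynomial is their product, (x - 3)(x^2 + 2x - 6)^2.

The rational canonical form is the block-diagonal matrix of companion matrices C(f_i):
R = [[0, 0, 0, 0, 108], [1, 0, 0, 0, -108], [0, 1, 0, 0, 0], [0, 0, 1, 0, 20], [0, 0, 0, 1, -1]].

Note the characteristic polynomial does not split into linear factors over ℚ, so A has no Jordan form over ℚ; the rational canonical form exists over any field.

R = [[0, 0, 0, 0, 108], [1, 0, 0, 0, -108], [0, 1, 0, 0, 0], [0, 0, 1, 0, 20], [0, 0, 0, 1, -1]]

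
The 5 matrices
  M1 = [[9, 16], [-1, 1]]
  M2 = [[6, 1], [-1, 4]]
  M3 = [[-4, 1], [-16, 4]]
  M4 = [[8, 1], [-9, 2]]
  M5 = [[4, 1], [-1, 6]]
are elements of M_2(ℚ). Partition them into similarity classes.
2 classes: {M1, M2, M4, M5}, {M3}

Characteristic polynomials: χ_{M1} = (x - 5)^2, χ_{M2} = (x - 5)^2, χ_{M3} = x^2, χ_{M4} = (x - 5)^2, χ_{M5} = (x - 5)^2.

{M1, M2, M4, M5}: invariant factors (x - 5)^2.

{M3}: invariant factors x^2.

Matrices are similar if and only if their invariant-factor lists agree; the partition into similarity classes is {M1, M2, M4, M5}, {M3}.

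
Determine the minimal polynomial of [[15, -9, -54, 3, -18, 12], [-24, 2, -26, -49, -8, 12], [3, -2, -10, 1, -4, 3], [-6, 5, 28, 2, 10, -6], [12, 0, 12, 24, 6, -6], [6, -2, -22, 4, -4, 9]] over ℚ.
The characteristic polynomial factors as (x - 6)^2(x - 3)^4. The minimal polynomial is ∏(x - λ)^{k_λ} where k_λ is the size of the largest Jordan block at λ.

For λ = 3: rank(A - 3I) = 3, and the largest Jordan block has size 2 (the smallest k with rank((A - 3I)^k) = rank((A - 3I)^(k+1))).
For λ = 6: rank(A - 6I) = 4, and the largest Jordan block has size 1 (the smallest k with rank((A - 6I)^k) = rank((A - 6I)^(k+1))).

So m_A(x) = (x - 6)(x - 3)^2.

m_A(x) = (x - 6)(x - 3)^2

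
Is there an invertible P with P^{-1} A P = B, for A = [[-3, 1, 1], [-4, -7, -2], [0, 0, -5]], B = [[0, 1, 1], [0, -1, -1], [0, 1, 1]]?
trace(A) = -15 but trace(B) = 0. The trace is a similarity invariant, so A and B are not similar.

No.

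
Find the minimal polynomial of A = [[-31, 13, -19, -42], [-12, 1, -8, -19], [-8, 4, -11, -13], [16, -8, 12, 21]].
m_A(x) = (x + 5)^2

The characteristic polynomial factors as (x + 5)^4. The minimal polynomial is ∏(x - λ)^{k_λ} where k_λ is the size of the largest Jordan block at λ.

For λ = -5: rank(A + 5I) = 2, and the largest Jordan block has size 2 (the smallest k with rank((A + 5I)^k) = rank((A + 5I)^(k+1))).

So m_A(x) = (x + 5)^2.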